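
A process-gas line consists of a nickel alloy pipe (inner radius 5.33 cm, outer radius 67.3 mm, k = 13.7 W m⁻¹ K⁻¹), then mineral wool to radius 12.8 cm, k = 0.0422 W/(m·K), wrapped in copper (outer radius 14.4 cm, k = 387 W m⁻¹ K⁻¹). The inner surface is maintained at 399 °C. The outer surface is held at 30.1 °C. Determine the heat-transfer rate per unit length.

Q' = 152 W/m

Treat each layer as a resistance in series:
  R'_nickel alloy = ln(0.0673/0.0533)/(2πk) = 0.2332/(2π·13.7) = 0.002709 m·K/W
  R'_mineral wool = ln(0.128/0.0673)/(2πk) = 0.6429/(2π·0.0422) = 2.425 m·K/W
  R'_copper = ln(0.144/0.128)/(2πk) = 0.1178/(2π·387) = 4.844×10^-5 m·K/W
ΣR = 0.002709 + 2.425 + 4.844×10^-5 = 2.428 m·K/W
Q' = ΔT/ΣR = (399 °C − 30.1 °C)/2.428 = 152 W/m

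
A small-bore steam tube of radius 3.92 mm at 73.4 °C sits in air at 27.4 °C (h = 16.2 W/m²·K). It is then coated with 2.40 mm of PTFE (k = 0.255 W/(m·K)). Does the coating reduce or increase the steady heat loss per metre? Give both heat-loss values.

increases: 18.4 → 24.8 W/m

Critical radius for a cylinder: r_cr = k/h = 0.0157 m = 1.57 cm.
Outer radius after coating: r₂ = 0.00392 + 0.00240 = 0.00632 m.
Since r₁ < r_cr and r₂ ≤ r_cr, the coating moves toward the maximum at r_cr — heat loss rises.
Bare: R = 1/(2πr₁h) = 2.506 m·K/W; Q = 46/2.506 = 18.4 W/m.
Coated: R = R_cond + R_conv = 1.853 m·K/W; Q = 46/1.853 = 24.8 W/m.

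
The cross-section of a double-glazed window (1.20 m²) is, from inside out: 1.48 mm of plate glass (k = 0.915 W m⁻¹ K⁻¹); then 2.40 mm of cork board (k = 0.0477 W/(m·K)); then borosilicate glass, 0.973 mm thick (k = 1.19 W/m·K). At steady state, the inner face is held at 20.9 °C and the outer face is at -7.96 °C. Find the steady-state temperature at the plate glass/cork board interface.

Series thermal resistances, inner to outer:
  R_plate glass = L/(kA) = 0.00148/(0.915·1.20) = 0.001348 K/W
  R_cork board = L/(kA) = 0.00240/(0.0477·1.20) = 0.04193 K/W
  R_borosilicate glass = L/(kA) = 9.73×10^-4/(1.19·1.20) = 6.814×10^-4 K/W
ΣR = 0.001348 + 0.04193 + 6.814×10^-4 = 0.04396 K/W
Q = ΔT/ΣR = (20.9 °C − -7.96 °C)/0.04396 = 656.5 W
From the inner boundary to the plate glass/cork board interface, ΣR_partial = 0.001348 K/W.
T_interface = T_in − Q·ΣR_partial = 20.9 °C − (656.5)(0.001348) = 20.0 °C

T = 20.0 °C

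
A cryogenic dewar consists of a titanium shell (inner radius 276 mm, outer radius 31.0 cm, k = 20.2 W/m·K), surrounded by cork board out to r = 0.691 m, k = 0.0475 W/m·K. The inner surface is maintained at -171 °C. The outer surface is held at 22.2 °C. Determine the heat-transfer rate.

Q = 64.8 W

Treat each layer as a resistance in series:
  R_titanium = (1/0.276 − 1/0.310)/(4πk) = 0.3974/(4π·20.2) = 0.001565 K/W
  R_cork board = (1/0.310 − 1/0.691)/(4πk) = 1.779/(4π·0.0475) = 2.980 K/W
ΣR = 0.001565 + 2.980 = 2.982 K/W
Q = ΔT/ΣR = (-171 °C − 22.2 °C)/2.982 = -64.8 W
(Negative Q ⇒ heat flows inward; heat gain = 64.8 W.)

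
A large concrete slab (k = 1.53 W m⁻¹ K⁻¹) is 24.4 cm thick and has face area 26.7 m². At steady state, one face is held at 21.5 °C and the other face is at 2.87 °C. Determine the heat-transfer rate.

Q = kA·ΔT/L = 1.53 × 26.7 × |21.5 °C − 2.87 °C| / 0.244 = 3120 W

Q = 3.12 kW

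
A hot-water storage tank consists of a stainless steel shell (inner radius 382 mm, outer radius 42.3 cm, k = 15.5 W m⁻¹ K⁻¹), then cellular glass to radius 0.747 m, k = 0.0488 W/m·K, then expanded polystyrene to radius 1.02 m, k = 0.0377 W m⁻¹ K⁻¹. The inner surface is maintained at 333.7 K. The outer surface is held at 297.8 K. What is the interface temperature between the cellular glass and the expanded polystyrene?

Series thermal resistances, inner to outer:
  R_stainless steel = (1/0.382 − 1/0.423)/(4πk) = 0.2537/(4π·15.5) = 0.001303 K/W
  R_cellular glass = (1/0.423 − 1/0.747)/(4πk) = 1.025/(4π·0.0488) = 1.672 K/W
  R_expanded polystyrene = (1/0.747 − 1/1.02)/(4πk) = 0.3583/(4π·0.0377) = 0.7563 K/W
ΣR = 0.001303 + 1.672 + 0.7563 = 2.430 K/W
Q = ΔT/ΣR = (333.7 K − 297.8 K)/2.430 = 14.77 W
From the inner boundary to the cellular glass/expanded polystyrene interface, ΣR_partial = 1.673 K/W.
T_interface = T_in − Q·ΣR_partial = 333.7 K − (14.77)(1.673) = 309.0 K

T = 309.0 K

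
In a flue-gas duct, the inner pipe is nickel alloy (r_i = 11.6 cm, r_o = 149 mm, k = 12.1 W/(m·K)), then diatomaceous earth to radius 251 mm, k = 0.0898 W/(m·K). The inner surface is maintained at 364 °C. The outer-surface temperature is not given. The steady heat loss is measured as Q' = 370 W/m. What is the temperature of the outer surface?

T_out = 20.8 °C

Sum the resistances:
  R'_nickel alloy = ln(0.149/0.116)/(2πk) = 0.2504/(2π·12.1) = 0.003293 m·K/W
  R'_diatomaceous earth = ln(0.251/0.149)/(2πk) = 0.5215/(2π·0.0898) = 0.9243 m·K/W
ΣR = 0.9276 m·K/W
ΔT = Q'·ΣR = 370 × 0.9276 = 343.2 K
Heat flows outward, so T_out = T_in − ΔT = 364 − 343.2 = 20.8 °C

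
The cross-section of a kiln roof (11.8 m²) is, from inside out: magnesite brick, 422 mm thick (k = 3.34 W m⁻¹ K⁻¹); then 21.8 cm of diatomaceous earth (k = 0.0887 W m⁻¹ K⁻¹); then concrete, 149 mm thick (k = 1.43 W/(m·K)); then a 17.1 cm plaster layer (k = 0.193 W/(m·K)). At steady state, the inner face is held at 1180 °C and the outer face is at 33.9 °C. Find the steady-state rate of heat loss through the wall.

Q = 3.78 kW

Treat each layer as a resistance in series:
  R_magnesite brick = L/(kA) = 0.422/(3.34·11.8) = 0.01071 K/W
  R_diatomaceous earth = L/(kA) = 0.218/(0.0887·11.8) = 0.2083 K/W
  R_concrete = L/(kA) = 0.149/(1.43·11.8) = 0.008830 K/W
  R_plaster = L/(kA) = 0.171/(0.193·11.8) = 0.07509 K/W
ΣR = 0.01071 + 0.2083 + 0.008830 + 0.07509 = 0.3029 K/W
Q = ΔT/ΣR = (1180 °C − 33.9 °C)/0.3029 = 3780 W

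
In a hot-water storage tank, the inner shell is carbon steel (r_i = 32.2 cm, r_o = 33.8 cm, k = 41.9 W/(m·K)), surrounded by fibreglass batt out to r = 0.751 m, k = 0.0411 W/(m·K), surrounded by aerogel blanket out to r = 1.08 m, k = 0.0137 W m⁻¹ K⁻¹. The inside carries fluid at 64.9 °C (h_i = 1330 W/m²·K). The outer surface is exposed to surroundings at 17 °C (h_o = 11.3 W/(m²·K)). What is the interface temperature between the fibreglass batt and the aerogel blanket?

Resistance network (inner→outer):
  R_conv,in = 1/(4πr²h) = 1/(4π·0.322²·1330) = 5.771×10^-4 K/W
  R_carbon steel = (1/0.322 − 1/0.338)/(4πk) = 0.1470/(4π·41.9) = 2.792×10^-4 K/W
  R_fibreglass batt = (1/0.338 − 1/0.751)/(4πk) = 1.627/(4π·0.0411) = 3.150 K/W
  R_aerogel blanket = (1/0.751 − 1/1.08)/(4πk) = 0.4056/(4π·0.0137) = 2.356 K/W
  R_conv,out = 1/(4πr²h) = 1/(4π·1.08²·11.3) = 0.006038 K/W
ΣR = 5.771×10^-4 + 2.792×10^-4 + 3.150 + 2.356 + 0.006038 = 5.513 K/W
Q = ΔT/ΣR = (64.9 °C − 17 °C)/5.513 = 8.689 W
From the inner boundary to the fibreglass batt/aerogel blanket interface, ΣR_partial = 3.151 K/W.
T_interface = T_in − Q·ΣR_partial = 64.9 °C − (8.689)(3.151) = 37.5 °C

T = 37.5 °C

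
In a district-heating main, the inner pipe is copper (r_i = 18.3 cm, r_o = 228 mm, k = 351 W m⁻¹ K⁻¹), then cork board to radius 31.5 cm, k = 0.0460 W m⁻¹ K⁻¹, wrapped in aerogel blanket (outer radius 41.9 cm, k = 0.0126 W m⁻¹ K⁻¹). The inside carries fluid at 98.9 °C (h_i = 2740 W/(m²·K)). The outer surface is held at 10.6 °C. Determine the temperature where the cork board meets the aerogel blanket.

T = 78.0 °C

Resistance network (inner→outer):
  R'_conv,in = 1/(2πr h) = 1/(2π·0.183·2740) = 3.174×10^-4 m·K/W
  R'_copper = ln(0.228/0.183)/(2πk) = 0.2199/(2π·351) = 9.969×10^-5 m·K/W
  R'_cork board = ln(0.315/0.228)/(2πk) = 0.3232/(2π·0.0460) = 1.118 m·K/W
  R'_aerogel blanket = ln(0.419/0.315)/(2πk) = 0.2853/(2π·0.0126) = 3.604 m·K/W
ΣR = 3.174×10^-4 + 9.969×10^-5 + 1.118 + 3.604 = 4.722 m·K/W
Q' = ΔT/ΣR = (98.9 °C − 10.6 °C)/4.722 = 18.70 W/m
From the inner boundary to the cork board/aerogel blanket interface, ΣR_partial = 1.118 m·K/W.
T_interface = T_in − Q'·ΣR_partial = 98.9 °C − (18.70)(1.118) = 78.0 °C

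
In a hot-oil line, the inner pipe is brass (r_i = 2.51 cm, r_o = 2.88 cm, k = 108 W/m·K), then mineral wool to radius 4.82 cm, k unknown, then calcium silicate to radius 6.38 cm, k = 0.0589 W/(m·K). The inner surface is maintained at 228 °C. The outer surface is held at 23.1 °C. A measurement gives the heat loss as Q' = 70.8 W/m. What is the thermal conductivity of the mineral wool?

k = 0.0384 W/m·K

ΣR = ΔT/Q' = |228 − 23.1|/70.8 = 2.894 m·K/W
Known resistances:
  R'_brass = ln(0.0288/0.0251)/(2πk) = 0.1375/(2π·108) = 2.026×10^-4 m·K/W
  R'_calcium silicate = ln(0.0638/0.0482)/(2πk) = 0.2804/(2π·0.0589) = 0.7577 m·K/W
R_mineral wool = ΣR − ΣR_known = 2.894 − 0.7579 = 2.136 m·K/W
ln(r₂/r₁)/(2πk) = 2.136 ⇒ k = 0.5150/(2π·2.136) = 0.0384 W/m·K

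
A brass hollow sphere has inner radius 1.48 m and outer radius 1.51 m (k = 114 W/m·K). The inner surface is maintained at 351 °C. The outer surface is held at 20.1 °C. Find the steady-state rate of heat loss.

Q = 35300 kW

Q = 4πk·ΔT/(1/r₁ − 1/r₂) = 4π × 114 × 330.9 / (1/1.48 − 1/1.51) = 3.53×10^7 W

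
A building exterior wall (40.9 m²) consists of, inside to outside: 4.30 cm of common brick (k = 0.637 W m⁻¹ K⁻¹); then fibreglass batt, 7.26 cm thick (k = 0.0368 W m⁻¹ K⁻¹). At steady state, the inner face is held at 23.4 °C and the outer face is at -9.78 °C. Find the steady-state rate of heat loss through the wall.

Q = 665 W

Series thermal resistances, inner to outer:
  R_common brick = L/(kA) = 0.0430/(0.637·40.9) = 0.001650 K/W
  R_fibreglass batt = L/(kA) = 0.0726/(0.0368·40.9) = 0.04824 K/W
ΣR = 0.001650 + 0.04824 = 0.04989 K/W
Q = ΔT/ΣR = (23.4 °C − -9.78 °C)/0.04989 = 665 W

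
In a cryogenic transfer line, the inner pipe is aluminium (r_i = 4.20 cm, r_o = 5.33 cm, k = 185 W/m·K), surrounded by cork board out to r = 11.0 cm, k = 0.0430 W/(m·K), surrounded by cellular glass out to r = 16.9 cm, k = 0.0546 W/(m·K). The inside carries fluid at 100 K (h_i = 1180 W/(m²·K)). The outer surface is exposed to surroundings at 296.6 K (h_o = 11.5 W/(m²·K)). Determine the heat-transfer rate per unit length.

Treat each layer as a resistance in series:
  R'_conv,in = 1/(2πr h) = 1/(2π·0.0420·1180) = 0.003211 m·K/W
  R'_aluminium = ln(0.0533/0.0420)/(2πk) = 0.2383/(2π·185) = 2.050×10^-4 m·K/W
  R'_cork board = ln(0.110/0.0533)/(2πk) = 0.7245/(2π·0.0430) = 2.682 m·K/W
  R'_cellular glass = ln(0.169/0.110)/(2πk) = 0.4294/(2π·0.0546) = 1.252 m·K/W
  R'_conv,out = 1/(2πr h) = 1/(2π·0.169·11.5) = 0.08189 m·K/W
ΣR = 0.003211 + 2.050×10^-4 + 2.682 + 1.252 + 0.08189 = 4.019 m·K/W
Q' = ΔT/ΣR = (100 K − 296.6 K)/4.019 = -48.9 W/m
(Negative Q' ⇒ heat flows inward; heat gain = 48.9 W/m.)

Q' = 48.9 W/m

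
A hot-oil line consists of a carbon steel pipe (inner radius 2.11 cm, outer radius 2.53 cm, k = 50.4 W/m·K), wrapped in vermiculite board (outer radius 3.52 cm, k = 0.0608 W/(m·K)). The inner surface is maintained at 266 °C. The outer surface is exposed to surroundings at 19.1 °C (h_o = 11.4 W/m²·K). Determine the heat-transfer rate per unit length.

Q' = 196 W/m

Series thermal resistances, inner to outer:
  R'_carbon steel = ln(0.0253/0.0211)/(2πk) = 0.1815/(2π·50.4) = 5.732×10^-4 m·K/W
  R'_vermiculite board = ln(0.0352/0.0253)/(2πk) = 0.3302/(2π·0.0608) = 0.8645 m·K/W
  R'_conv,out = 1/(2πr h) = 1/(2π·0.0352·11.4) = 0.3966 m·K/W
ΣR = 5.732×10^-4 + 0.8645 + 0.3966 = 1.262 m·K/W
Q' = ΔT/ΣR = (266 °C − 19.1 °C)/1.262 = 196 W/m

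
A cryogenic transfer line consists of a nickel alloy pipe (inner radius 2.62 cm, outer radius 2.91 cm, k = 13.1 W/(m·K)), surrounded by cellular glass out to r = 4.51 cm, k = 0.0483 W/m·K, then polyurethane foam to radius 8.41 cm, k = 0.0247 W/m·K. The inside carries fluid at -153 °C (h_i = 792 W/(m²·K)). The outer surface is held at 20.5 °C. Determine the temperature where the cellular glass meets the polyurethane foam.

Resistance network (inner→outer):
  R'_conv,in = 1/(2πr h) = 1/(2π·0.0262·792) = 0.007670 m·K/W
  R'_nickel alloy = ln(0.0291/0.0262)/(2πk) = 0.1050/(2π·13.1) = 0.001275 m·K/W
  R'_cellular glass = ln(0.0451/0.0291)/(2πk) = 0.4381/(2π·0.0483) = 1.444 m·K/W
  R'_polyurethane foam = ln(0.0841/0.0451)/(2πk) = 0.6231/(2π·0.0247) = 4.015 m·K/W
ΣR = 0.007670 + 0.001275 + 1.444 + 4.015 = 5.468 m·K/W
Q' = ΔT/ΣR = (-153 °C − 20.5 °C)/5.468 = -31.73 W/m
From the inner boundary to the cellular glass/polyurethane foam interface, ΣR_partial = 1.453 m·K/W.
T_interface = T_in − Q'·ΣR_partial = -153 °C − (-31.73)(1.453) = -107 °C

T = -107 °C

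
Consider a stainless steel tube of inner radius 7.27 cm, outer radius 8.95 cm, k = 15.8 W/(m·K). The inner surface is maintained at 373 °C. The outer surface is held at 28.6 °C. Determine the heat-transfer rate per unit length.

Q' = 2πk·ΔT/ln(r₂/r₁) = 2π × 15.8 × 344.4 / ln(0.0895/0.0727) = 1.64×10^5 W/m

Q' = 164 kW/m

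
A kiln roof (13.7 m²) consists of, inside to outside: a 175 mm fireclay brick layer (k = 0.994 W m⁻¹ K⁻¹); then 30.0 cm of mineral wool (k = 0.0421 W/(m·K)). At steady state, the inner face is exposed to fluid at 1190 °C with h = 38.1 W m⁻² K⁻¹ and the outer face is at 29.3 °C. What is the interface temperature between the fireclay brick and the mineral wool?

Treat each layer as a resistance in series:
  R_conv,in = 1/(hA) = 1/(38.1·13.7) = 0.001916 K/W
  R_fireclay brick = L/(kA) = 0.175/(0.994·13.7) = 0.01285 K/W
  R_mineral wool = L/(kA) = 0.300/(0.0421·13.7) = 0.5201 K/W
ΣR = 0.001916 + 0.01285 + 0.5201 = 0.5349 K/W
Q = ΔT/ΣR = (1190 °C − 29.3 °C)/0.5349 = 2170 W
From the inner boundary to the fireclay brick/mineral wool interface, ΣR_partial = 0.01477 K/W.
T_interface = T_in − Q·ΣR_partial = 1190 °C − (2170)(0.01477) = 1158 °C

T = 1158 °C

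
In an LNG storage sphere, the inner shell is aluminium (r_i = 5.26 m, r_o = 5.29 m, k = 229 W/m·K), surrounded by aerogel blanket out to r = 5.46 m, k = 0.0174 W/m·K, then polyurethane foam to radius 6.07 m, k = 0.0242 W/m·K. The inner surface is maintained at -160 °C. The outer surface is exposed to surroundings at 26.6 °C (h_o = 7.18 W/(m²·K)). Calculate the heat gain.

Q = 2130 W

Resistance network (inner→outer):
  R_aluminium = (1/5.26 − 1/5.29)/(4πk) = 0.001078/(4π·229) = 3.747×10^-7 K/W
  R_aerogel blanket = (1/5.29 − 1/5.46)/(4πk) = 0.005886/(4π·0.0174) = 0.02692 K/W
  R_polyurethane foam = (1/5.46 − 1/6.07)/(4πk) = 0.01841/(4π·0.0242) = 0.06052 K/W
  R_conv,out = 1/(4πr²h) = 1/(4π·6.07²·7.18) = 3.008×10^-4 K/W
ΣR = 3.747×10^-7 + 0.02692 + 0.06052 + 3.008×10^-4 = 0.08774 K/W
Q = ΔT/ΣR = (-160 °C − 26.6 °C)/0.08774 = -2130 W
(Negative Q ⇒ heat flows inward; heat gain = 2130 W.)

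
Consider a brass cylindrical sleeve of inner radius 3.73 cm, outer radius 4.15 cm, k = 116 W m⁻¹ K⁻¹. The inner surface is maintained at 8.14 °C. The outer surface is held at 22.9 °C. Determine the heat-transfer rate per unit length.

Q' = 2πk·ΔT/ln(r₂/r₁) = 2π × 116 × 14.76 / ln(0.0415/0.0373) = 1.01×10^5 W/m

Q' = 1.01×10^5 W/m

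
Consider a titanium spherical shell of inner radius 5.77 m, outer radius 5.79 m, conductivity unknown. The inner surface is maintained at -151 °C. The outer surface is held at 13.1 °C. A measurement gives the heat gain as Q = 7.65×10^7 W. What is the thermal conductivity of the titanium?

ΣR = ΔT/Q = |-151 − 13.1|/7.65×10^7 = 2.145×10^-6 K/W
(1/r₁−1/r₂)/(4πk) = 2.145×10^-6 ⇒ k = 5.987×10^-4/(4π·2.145×10^-6) = 22.2 W/m·K

k = 22.2 W/m·K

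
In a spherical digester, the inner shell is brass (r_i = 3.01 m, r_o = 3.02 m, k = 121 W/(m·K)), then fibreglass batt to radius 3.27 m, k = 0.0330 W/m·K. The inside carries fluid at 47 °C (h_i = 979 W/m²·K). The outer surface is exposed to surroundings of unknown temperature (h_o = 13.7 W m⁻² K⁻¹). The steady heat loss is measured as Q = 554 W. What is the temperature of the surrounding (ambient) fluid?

T_out = 12.9 °C

Sum the resistances:
  R_conv,in = 1/(4πr²h) = 1/(4π·3.01²·979) = 8.972×10^-6 K/W
  R_brass = (1/3.01 − 1/3.02)/(4πk) = 0.001100/(4π·121) = 7.235×10^-7 K/W
  R_fibreglass batt = (1/3.02 − 1/3.27)/(4πk) = 0.02532/(4π·0.0330) = 0.06105 K/W
  R_conv,out = 1/(4πr²h) = 1/(4π·3.27²·13.7) = 5.432×10^-4 K/W
ΣR = 0.06160 K/W
ΔT = Q·ΣR = 554 × 0.06160 = 34.13 K
Heat flows outward, so T_out = T_in − ΔT = 47 − 34.13 = 12.9 °C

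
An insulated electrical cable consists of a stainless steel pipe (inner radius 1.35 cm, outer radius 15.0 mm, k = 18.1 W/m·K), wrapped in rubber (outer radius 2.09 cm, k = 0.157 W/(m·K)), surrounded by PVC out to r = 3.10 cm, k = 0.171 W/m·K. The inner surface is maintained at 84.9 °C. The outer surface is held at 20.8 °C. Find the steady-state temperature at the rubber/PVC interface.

T = 54.2 °C

Treat each layer as a resistance in series:
  R'_stainless steel = ln(0.0150/0.0135)/(2πk) = 0.1054/(2π·18.1) = 9.264×10^-4 m·K/W
  R'_rubber = ln(0.0209/0.0150)/(2πk) = 0.3317/(2π·0.157) = 0.3363 m·K/W
  R'_PVC = ln(0.0310/0.0209)/(2πk) = 0.3942/(2π·0.171) = 0.3669 m·K/W
ΣR = 9.264×10^-4 + 0.3363 + 0.3669 = 0.7041 m·K/W
Q' = ΔT/ΣR = (84.9 °C − 20.8 °C)/0.7041 = 91.04 W/m
From the inner boundary to the rubber/PVC interface, ΣR_partial = 0.3372 m·K/W.
T_interface = T_in − Q'·ΣR_partial = 84.9 °C − (91.04)(0.3372) = 54.2 °C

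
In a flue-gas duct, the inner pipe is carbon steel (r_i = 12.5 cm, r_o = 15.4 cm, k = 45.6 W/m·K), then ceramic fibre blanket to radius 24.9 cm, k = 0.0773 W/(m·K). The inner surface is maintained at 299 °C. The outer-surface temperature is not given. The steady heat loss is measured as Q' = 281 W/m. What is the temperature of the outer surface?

Series resistances:
  R'_carbon steel = ln(0.154/0.125)/(2πk) = 0.2086/(2π·45.6) = 7.282×10^-4 m·K/W
  R'_ceramic fibre blanket = ln(0.249/0.154)/(2πk) = 0.4805/(2π·0.0773) = 0.9893 m·K/W
ΣR = 0.9900 m·K/W
ΔT = Q'·ΣR = 281 × 0.9900 = 278.2 K
Heat flows outward, so T_out = T_in − ΔT = 299 − 278.2 = 20.8 °C

T_out = 20.8 °C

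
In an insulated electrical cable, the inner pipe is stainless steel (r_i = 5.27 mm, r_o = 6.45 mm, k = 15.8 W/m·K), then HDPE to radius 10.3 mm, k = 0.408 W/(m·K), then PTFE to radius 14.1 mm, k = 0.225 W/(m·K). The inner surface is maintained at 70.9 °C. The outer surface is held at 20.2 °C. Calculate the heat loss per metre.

Resistance network (inner→outer):
  R'_stainless steel = ln(0.00645/0.00527)/(2πk) = 0.2020/(2π·15.8) = 0.002035 m·K/W
  R'_HDPE = ln(0.0103/0.00645)/(2πk) = 0.4681/(2π·0.408) = 0.1826 m·K/W
  R'_PTFE = ln(0.0141/0.0103)/(2πk) = 0.3140/(2π·0.225) = 0.2221 m·K/W
ΣR = 0.002035 + 0.1826 + 0.2221 = 0.4067 m·K/W
Q' = ΔT/ΣR = (70.9 °C − 20.2 °C)/0.4067 = 125 W/m

Q' = 125 W/m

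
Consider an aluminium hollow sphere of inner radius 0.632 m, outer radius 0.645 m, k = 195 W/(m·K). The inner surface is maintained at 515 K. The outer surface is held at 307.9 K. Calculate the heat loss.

Q = 1.59×10^7 W

Q = 4πk·ΔT/(1/r₁ − 1/r₂) = 4π × 195 × 207.1 / (1/0.632 − 1/0.645) = 1.59×10^7 W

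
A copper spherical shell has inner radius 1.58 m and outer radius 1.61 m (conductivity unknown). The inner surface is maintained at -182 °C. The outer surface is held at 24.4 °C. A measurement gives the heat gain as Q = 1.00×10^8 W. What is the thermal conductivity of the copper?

k = 455 W/m·K

ΣR = ΔT/Q = |-182 − 24.4|/1.00×10^8 = 2.064×10^-6 K/W
(1/r₁−1/r₂)/(4πk) = 2.064×10^-6 ⇒ k = 0.01179/(4π·2.064×10^-6) = 455 W/m·K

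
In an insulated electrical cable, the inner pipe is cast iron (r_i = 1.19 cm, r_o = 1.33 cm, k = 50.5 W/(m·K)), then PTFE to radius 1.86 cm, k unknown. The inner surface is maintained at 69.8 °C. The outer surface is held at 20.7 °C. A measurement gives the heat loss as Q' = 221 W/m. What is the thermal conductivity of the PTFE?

ΣR = ΔT/Q' = |69.8 − 20.7|/221 = 0.2222 m·K/W
Known resistances:
  R'_cast iron = ln(0.0133/0.0119)/(2πk) = 0.1112/(2π·50.5) = 3.505×10^-4 m·K/W
R_PTFE = ΣR − ΣR_known = 0.2222 − 3.505×10^-4 = 0.2218 m·K/W
ln(r₂/r₁)/(2πk) = 0.2218 ⇒ k = 0.3354/(2π·0.2218) = 0.241 W/m·K

k = 0.241 W/m·K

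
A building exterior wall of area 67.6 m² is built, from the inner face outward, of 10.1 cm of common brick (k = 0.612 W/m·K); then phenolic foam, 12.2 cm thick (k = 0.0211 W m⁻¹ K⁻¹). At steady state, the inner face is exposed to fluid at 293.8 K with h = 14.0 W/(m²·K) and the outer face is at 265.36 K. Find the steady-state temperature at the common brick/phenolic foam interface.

T = 292.7 K

Resistance network (inner→outer):
  R_conv,in = 1/(hA) = 1/(14.0·67.6) = 0.001057 K/W
  R_common brick = L/(kA) = 0.101/(0.612·67.6) = 0.002441 K/W
  R_phenolic foam = L/(kA) = 0.122/(0.0211·67.6) = 0.08553 K/W
ΣR = 0.001057 + 0.002441 + 0.08553 = 0.08903 K/W
Q = ΔT/ΣR = (293.8 K − 265.36 K)/0.08903 = 319.4 W
From the inner boundary to the common brick/phenolic foam interface, ΣR_partial = 0.003498 K/W.
T_interface = T_in − Q·ΣR_partial = 293.8 K − (319.4)(0.003498) = 292.7 K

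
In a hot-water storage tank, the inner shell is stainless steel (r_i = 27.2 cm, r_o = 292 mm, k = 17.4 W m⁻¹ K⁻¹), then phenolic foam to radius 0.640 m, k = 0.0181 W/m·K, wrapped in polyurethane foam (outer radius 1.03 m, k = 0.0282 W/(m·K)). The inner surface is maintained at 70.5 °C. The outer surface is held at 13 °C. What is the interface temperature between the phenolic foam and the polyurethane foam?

Series thermal resistances, inner to outer:
  R_stainless steel = (1/0.272 − 1/0.292)/(4πk) = 0.2518/(4π·17.4) = 0.001152 K/W
  R_phenolic foam = (1/0.292 − 1/0.640)/(4πk) = 1.862/(4π·0.0181) = 8.187 K/W
  R_polyurethane foam = (1/0.640 − 1/1.03)/(4πk) = 0.5916/(4π·0.0282) = 1.670 K/W
ΣR = 0.001152 + 8.187 + 1.670 = 9.858 K/W
Q = ΔT/ΣR = (70.5 °C − 13 °C)/9.858 = 5.833 W
From the inner boundary to the phenolic foam/polyurethane foam interface, ΣR_partial = 8.188 K/W.
T_interface = T_in − Q·ΣR_partial = 70.5 °C − (5.833)(8.188) = 22.7 °C

T = 22.7 °C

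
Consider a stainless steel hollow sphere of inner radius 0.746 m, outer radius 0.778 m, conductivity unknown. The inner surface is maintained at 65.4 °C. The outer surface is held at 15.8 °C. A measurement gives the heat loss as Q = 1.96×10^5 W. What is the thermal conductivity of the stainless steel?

k = 17.3 W/m·K

ΣR = ΔT/Q = |65.4 − 15.8|/1.96×10^5 = 2.531×10^-4 K/W
(1/r₁−1/r₂)/(4πk) = 2.531×10^-4 ⇒ k = 0.05514/(4π·2.531×10^-4) = 17.3 W/m·K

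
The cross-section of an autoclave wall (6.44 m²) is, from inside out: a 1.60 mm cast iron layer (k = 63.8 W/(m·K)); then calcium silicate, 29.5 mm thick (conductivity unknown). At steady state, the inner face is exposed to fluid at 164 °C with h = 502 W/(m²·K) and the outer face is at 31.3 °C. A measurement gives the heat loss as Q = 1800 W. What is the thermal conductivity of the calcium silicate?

ΣR = ΔT/Q = |164 − 31.3|/1800 = 0.07372 K/W
Known resistances:
  R_conv,in = 1/(hA) = 1/(502·6.44) = 3.093×10^-4 K/W
  R_cast iron = L/(kA) = 0.00160/(63.8·6.44) = 3.894×10^-6 K/W
R_calcium silicate = ΣR − ΣR_known = 0.07372 − 3.132×10^-4 = 0.07341 K/W
L/(kA) = 0.07341 ⇒ k = 0.0295/(0.07341·6.44) = 0.0624 W/m·K

k = 0.0624 W/m·K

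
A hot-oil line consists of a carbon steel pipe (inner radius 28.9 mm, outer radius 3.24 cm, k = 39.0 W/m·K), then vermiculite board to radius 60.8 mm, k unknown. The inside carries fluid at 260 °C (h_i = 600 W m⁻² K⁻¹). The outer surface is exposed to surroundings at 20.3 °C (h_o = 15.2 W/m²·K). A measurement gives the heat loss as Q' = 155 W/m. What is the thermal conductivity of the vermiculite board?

k = 0.0734 W/m·K

ΣR = ΔT/Q' = |260 − 20.3|/155 = 1.546 m·K/W
Known resistances:
  R'_conv,in = 1/(2πr h) = 1/(2π·0.0289·600) = 0.009178 m·K/W
  R'_carbon steel = ln(0.0324/0.0289)/(2πk) = 0.1143/(2π·39.0) = 4.665×10^-4 m·K/W
  R'_conv,out = 1/(2πr h) = 1/(2π·0.0608·15.2) = 0.1722 m·K/W
R_vermiculite board = ΣR − ΣR_known = 1.546 − 0.1818 = 1.364 m·K/W
ln(r₂/r₁)/(2πk) = 1.364 ⇒ k = 0.6294/(2π·1.364) = 0.0734 W/m·K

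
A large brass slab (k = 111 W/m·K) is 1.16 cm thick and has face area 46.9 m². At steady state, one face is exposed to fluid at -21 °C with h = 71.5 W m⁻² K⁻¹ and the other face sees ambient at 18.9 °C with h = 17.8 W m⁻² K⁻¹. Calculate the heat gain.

Q = 26.6 kW

Series thermal resistances, inner to outer:
  R_conv,in = 1/(hA) = 1/(71.5·46.9) = 2.982×10^-4 K/W
  R_brass = L/(kA) = 0.0116/(111·46.9) = 2.228×10^-6 K/W
  R_conv,out = 1/(hA) = 1/(17.8·46.9) = 0.001198 K/W
ΣR = 2.982×10^-4 + 2.228×10^-6 + 0.001198 = 0.001498 K/W
Q = ΔT/ΣR = (-21 °C − 18.9 °C)/0.001498 = -26600 W
(Negative Q ⇒ heat flows inward; heat gain = 26600 W.)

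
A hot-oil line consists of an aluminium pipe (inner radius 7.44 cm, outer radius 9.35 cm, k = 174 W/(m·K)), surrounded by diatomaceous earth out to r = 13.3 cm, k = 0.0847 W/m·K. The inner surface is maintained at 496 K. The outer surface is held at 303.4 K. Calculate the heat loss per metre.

Treat each layer as a resistance in series:
  R'_aluminium = ln(0.0935/0.0744)/(2πk) = 0.2285/(2π·174) = 2.090×10^-4 m·K/W
  R'_diatomaceous earth = ln(0.133/0.0935)/(2πk) = 0.3524/(2π·0.0847) = 0.6622 m·K/W
ΣR = 2.090×10^-4 + 0.6622 = 0.6624 m·K/W
Q' = ΔT/ΣR = (496 K − 303.4 K)/0.6624 = 291 W/m

Q' = 291 W/m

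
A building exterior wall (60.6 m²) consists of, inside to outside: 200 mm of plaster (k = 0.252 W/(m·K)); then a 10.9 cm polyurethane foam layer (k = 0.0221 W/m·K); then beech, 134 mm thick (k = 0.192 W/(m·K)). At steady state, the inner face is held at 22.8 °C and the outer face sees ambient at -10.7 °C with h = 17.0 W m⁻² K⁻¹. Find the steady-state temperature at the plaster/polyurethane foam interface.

Treat each layer as a resistance in series:
  R_plaster = L/(kA) = 0.200/(0.252·60.6) = 0.01310 K/W
  R_polyurethane foam = L/(kA) = 0.109/(0.0221·60.6) = 0.08139 K/W
  R_beech = L/(kA) = 0.134/(0.192·60.6) = 0.01152 K/W
  R_conv,out = 1/(hA) = 1/(17.0·60.6) = 9.707×10^-4 K/W
ΣR = 0.01310 + 0.08139 + 0.01152 + 9.707×10^-4 = 0.1070 K/W
Q = ΔT/ΣR = (22.8 °C − -10.7 °C)/0.1070 = 313.1 W
From the inner boundary to the plaster/polyurethane foam interface, ΣR_partial = 0.01310 K/W.
T_interface = T_in − Q·ΣR_partial = 22.8 °C − (313.1)(0.01310) = 18.7 °C

T = 18.7 °C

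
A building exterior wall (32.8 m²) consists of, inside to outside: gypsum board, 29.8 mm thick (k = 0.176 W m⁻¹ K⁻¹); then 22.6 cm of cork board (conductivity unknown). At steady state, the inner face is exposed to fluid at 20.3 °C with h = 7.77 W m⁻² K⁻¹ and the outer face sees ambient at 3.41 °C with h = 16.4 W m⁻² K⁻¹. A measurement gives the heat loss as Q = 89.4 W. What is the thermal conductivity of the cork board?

ΣR = ΔT/Q = |20.3 − 3.41|/89.4 = 0.1889 K/W
Known resistances:
  R_conv,in = 1/(hA) = 1/(7.77·32.8) = 0.003924 K/W
  R_gypsum board = L/(kA) = 0.0298/(0.176·32.8) = 0.005162 K/W
  R_conv,out = 1/(hA) = 1/(16.4·32.8) = 0.001859 K/W
R_cork board = ΣR − ΣR_known = 0.1889 − 0.01094 = 0.1780 K/W
L/(kA) = 0.1780 ⇒ k = 0.226/(0.1780·32.8) = 0.0387 W/m·K

k = 0.0387 W/m·K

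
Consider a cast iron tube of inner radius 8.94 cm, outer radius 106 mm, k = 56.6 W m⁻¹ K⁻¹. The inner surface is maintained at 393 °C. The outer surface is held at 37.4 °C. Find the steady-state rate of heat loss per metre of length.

Q' = 2πk·ΔT/ln(r₂/r₁) = 2π × 56.6 × 355.6 / ln(0.106/0.0894) = 7.42×10^5 W/m

Q' = 742 kW/m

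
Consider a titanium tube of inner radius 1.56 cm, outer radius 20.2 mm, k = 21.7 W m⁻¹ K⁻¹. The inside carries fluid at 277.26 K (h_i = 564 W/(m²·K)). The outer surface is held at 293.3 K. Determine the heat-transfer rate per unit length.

Q' = 803 W/m

Series thermal resistances, inner to outer:
  R'_conv,in = 1/(2πr h) = 1/(2π·0.0156·564) = 0.01809 m·K/W
  R'_titanium = ln(0.0202/0.0156)/(2πk) = 0.2584/(2π·21.7) = 0.001895 m·K/W
ΣR = 0.01809 + 0.001895 = 0.01998 m·K/W
Q' = ΔT/ΣR = (277.26 K − 293.3 K)/0.01998 = -803 W/m
(Negative Q' ⇒ heat flows inward; heat gain = 803 W/m.)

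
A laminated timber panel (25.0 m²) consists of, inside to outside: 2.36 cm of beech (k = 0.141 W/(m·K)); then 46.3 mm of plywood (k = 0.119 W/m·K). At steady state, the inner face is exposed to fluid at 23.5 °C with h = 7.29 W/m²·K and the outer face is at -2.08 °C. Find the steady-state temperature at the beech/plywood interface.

T = 12.3 °C

Resistance network (inner→outer):
  R_conv,in = 1/(hA) = 1/(7.29·25.0) = 0.005487 K/W
  R_beech = L/(kA) = 0.0236/(0.141·25.0) = 0.006695 K/W
  R_plywood = L/(kA) = 0.0463/(0.119·25.0) = 0.01556 K/W
ΣR = 0.005487 + 0.006695 + 0.01556 = 0.02774 K/W
Q = ΔT/ΣR = (23.5 °C − -2.08 °C)/0.02774 = 922.1 W
From the inner boundary to the beech/plywood interface, ΣR_partial = 0.01218 K/W.
T_interface = T_in − Q·ΣR_partial = 23.5 °C − (922.1)(0.01218) = 12.3 °C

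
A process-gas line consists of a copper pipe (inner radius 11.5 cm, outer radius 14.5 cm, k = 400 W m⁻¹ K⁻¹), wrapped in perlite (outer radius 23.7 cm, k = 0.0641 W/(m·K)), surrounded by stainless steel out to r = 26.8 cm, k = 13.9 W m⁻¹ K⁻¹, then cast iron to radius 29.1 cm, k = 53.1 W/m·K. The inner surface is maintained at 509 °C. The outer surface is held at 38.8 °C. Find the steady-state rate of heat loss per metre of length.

Series thermal resistances, inner to outer:
  R'_copper = ln(0.145/0.115)/(2πk) = 0.2318/(2π·400) = 9.223×10^-5 m·K/W
  R'_perlite = ln(0.237/0.145)/(2πk) = 0.4913/(2π·0.0641) = 1.220 m·K/W
  R'_stainless steel = ln(0.268/0.237)/(2πk) = 0.1229/(2π·13.9) = 0.001408 m·K/W
  R'_cast iron = ln(0.291/0.268)/(2πk) = 0.08234/(2π·53.1) = 2.468×10^-4 m·K/W
ΣR = 9.223×10^-5 + 1.220 + 0.001408 + 2.468×10^-4 = 1.222 m·K/W
Q' = ΔT/ΣR = (509 °C − 38.8 °C)/1.222 = 385 W/m

Q' = 385 W/m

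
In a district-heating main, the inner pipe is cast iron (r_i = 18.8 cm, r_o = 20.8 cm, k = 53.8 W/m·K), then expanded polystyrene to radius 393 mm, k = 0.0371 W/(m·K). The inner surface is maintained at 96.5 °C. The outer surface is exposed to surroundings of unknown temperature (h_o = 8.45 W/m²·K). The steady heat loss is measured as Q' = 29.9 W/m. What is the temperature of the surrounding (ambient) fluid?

T_out = 13.4 °C

Series resistances:
  R'_cast iron = ln(0.208/0.188)/(2πk) = 0.1011/(2π·53.8) = 2.991×10^-4 m·K/W
  R'_expanded polystyrene = ln(0.393/0.208)/(2πk) = 0.6363/(2π·0.0371) = 2.730 m·K/W
  R'_conv,out = 1/(2πr h) = 1/(2π·0.393·8.45) = 0.04793 m·K/W
ΣR = 2.778 m·K/W
ΔT = Q'·ΣR = 29.9 × 2.778 = 83.06 K
Heat flows outward, so T_out = T_in − ΔT = 96.5 − 83.06 = 13.4 °C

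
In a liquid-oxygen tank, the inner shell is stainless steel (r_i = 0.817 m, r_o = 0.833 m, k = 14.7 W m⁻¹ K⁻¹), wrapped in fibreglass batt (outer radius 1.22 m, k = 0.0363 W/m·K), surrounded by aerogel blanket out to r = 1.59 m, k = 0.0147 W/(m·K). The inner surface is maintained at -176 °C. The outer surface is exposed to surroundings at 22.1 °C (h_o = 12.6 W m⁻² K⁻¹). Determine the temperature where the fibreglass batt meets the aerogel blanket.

T = -87.6 °C

Resistance network (inner→outer):
  R_stainless steel = (1/0.817 − 1/0.833)/(4πk) = 0.02351/(4π·14.7) = 1.273×10^-4 K/W
  R_fibreglass batt = (1/0.833 − 1/1.22)/(4πk) = 0.3808/(4π·0.0363) = 0.8348 K/W
  R_aerogel blanket = (1/1.22 − 1/1.59)/(4πk) = 0.1907/(4π·0.0147) = 1.033 K/W
  R_conv,out = 1/(4πr²h) = 1/(4π·1.59²·12.6) = 0.002498 K/W
ΣR = 1.273×10^-4 + 0.8348 + 1.033 + 0.002498 = 1.870 K/W
Q = ΔT/ΣR = (-176 °C − 22.1 °C)/1.870 = -105.9 W
From the inner boundary to the fibreglass batt/aerogel blanket interface, ΣR_partial = 0.8349 K/W.
T_interface = T_in − Q·ΣR_partial = -176 °C − (-105.9)(0.8349) = -87.6 °C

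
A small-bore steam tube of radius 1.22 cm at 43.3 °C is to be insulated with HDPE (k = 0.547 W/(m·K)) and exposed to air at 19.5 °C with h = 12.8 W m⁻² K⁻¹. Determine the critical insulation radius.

For a cylinder, r_cr = k_ins/h = 0.547/12.8 = 0.0427 m = 4.27 cm

r_cr = 4.27 cm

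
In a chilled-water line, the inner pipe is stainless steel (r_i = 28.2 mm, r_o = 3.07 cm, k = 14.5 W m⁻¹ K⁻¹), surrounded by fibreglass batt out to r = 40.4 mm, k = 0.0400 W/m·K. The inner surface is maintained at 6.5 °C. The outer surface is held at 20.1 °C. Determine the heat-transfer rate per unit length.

Q' = 12.4 W/m

Resistance network (inner→outer):
  R'_stainless steel = ln(0.0307/0.0282)/(2πk) = 0.08494/(2π·14.5) = 9.323×10^-4 m·K/W
  R'_fibreglass batt = ln(0.0404/0.0307)/(2πk) = 0.2746/(2π·0.0400) = 1.092 m·K/W
ΣR = 9.323×10^-4 + 1.092 = 1.093 m·K/W
Q' = ΔT/ΣR = (6.5 °C − 20.1 °C)/1.093 = -12.4 W/m
(Negative Q' ⇒ heat flows inward; heat gain = 12.4 W/m.)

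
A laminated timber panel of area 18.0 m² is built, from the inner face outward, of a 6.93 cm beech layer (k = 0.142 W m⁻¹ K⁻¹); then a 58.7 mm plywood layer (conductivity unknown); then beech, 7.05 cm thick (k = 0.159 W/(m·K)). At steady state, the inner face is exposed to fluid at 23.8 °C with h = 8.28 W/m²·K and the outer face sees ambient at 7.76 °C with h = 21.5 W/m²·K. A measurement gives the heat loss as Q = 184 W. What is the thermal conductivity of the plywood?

k = 0.125 W/m·K

ΣR = ΔT/Q = |23.8 − 7.76|/184 = 0.08717 K/W
Known resistances:
  R_conv,in = 1/(hA) = 1/(8.28·18.0) = 0.006710 K/W
  R_beech = L/(kA) = 0.0693/(0.142·18.0) = 0.02711 K/W
  R_beech = L/(kA) = 0.0705/(0.159·18.0) = 0.02463 K/W
  R_conv,out = 1/(hA) = 1/(21.5·18.0) = 0.002584 K/W
R_plywood = ΣR − ΣR_known = 0.08717 − 0.06103 = 0.02614 K/W
L/(kA) = 0.02614 ⇒ k = 0.0587/(0.02614·18.0) = 0.125 W/m·K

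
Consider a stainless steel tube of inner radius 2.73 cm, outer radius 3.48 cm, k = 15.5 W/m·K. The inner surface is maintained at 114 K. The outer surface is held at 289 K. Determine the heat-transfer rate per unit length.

Q' = 2πk·ΔT/ln(r₂/r₁) = 2π × 15.5 × 175 / ln(0.0348/0.0273) = 70200 W/m

Q' = 70200 W/m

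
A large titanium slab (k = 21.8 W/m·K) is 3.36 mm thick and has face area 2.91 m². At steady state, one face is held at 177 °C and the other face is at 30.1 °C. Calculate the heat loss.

Q = 2770 kW

Q = kA·ΔT/L = 21.8 × 2.91 × |177 °C − 30.1 °C| / 0.00336 = 2.77×10^6 W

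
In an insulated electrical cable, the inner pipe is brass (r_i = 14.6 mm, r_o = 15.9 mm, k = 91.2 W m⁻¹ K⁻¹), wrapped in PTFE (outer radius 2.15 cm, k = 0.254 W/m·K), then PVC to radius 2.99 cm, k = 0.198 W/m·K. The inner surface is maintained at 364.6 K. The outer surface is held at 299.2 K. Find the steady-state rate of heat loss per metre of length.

Resistance network (inner→outer):
  R'_brass = ln(0.0159/0.0146)/(2πk) = 0.08530/(2π·91.2) = 1.489×10^-4 m·K/W
  R'_PTFE = ln(0.0215/0.0159)/(2πk) = 0.3017/(2π·0.254) = 0.1891 m·K/W
  R'_PVC = ln(0.0299/0.0215)/(2πk) = 0.3298/(2π·0.198) = 0.2651 m·K/W
ΣR = 1.489×10^-4 + 0.1891 + 0.2651 = 0.4543 m·K/W
Q' = ΔT/ΣR = (364.6 K − 299.2 K)/0.4543 = 144 W/m

Q' = 144 W/m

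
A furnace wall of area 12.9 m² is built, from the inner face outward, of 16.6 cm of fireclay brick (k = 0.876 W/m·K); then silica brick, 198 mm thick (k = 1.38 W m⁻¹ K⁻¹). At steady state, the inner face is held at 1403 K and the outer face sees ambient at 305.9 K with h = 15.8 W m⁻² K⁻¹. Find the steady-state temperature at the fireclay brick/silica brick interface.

T = 878 K

Treat each layer as a resistance in series:
  R_fireclay brick = L/(kA) = 0.166/(0.876·12.9) = 0.01469 K/W
  R_silica brick = L/(kA) = 0.198/(1.38·12.9) = 0.01112 K/W
  R_conv,out = 1/(hA) = 1/(15.8·12.9) = 0.004906 K/W
ΣR = 0.01469 + 0.01112 + 0.004906 = 0.03072 K/W
Q = ΔT/ΣR = (1403 K − 305.9 K)/0.03072 = 35710 W
From the inner boundary to the fireclay brick/silica brick interface, ΣR_partial = 0.01469 K/W.
T_interface = T_in − Q·ΣR_partial = 1403 K − (35710)(0.01469) = 878 K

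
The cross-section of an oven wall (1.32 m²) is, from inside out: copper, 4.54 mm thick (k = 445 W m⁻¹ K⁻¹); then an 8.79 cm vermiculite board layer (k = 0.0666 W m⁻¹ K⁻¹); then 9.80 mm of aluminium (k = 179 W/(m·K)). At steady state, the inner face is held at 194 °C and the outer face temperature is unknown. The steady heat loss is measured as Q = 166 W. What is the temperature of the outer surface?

Sum the resistances:
  R_copper = L/(kA) = 0.00454/(445·1.32) = 7.729×10^-6 K/W
  R_vermiculite board = L/(kA) = 0.0879/(0.0666·1.32) = 0.9999 K/W
  R_aluminium = L/(kA) = 0.00980/(179·1.32) = 4.148×10^-5 K/W
ΣR = 0.9999 K/W
ΔT = Q·ΣR = 166 × 0.9999 = 166.0 K
Heat flows outward, so T_out = T_in − ΔT = 194 − 166.0 = 28.0 °C

T_out = 28.0 °C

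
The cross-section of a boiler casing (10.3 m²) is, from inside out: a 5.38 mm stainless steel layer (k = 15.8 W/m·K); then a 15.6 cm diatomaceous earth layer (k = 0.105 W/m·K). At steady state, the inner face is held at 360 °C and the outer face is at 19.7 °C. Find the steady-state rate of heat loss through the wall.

Q = 2.36 kW

Resistance network (inner→outer):
  R_stainless steel = L/(kA) = 0.00538/(15.8·10.3) = 3.306×10^-5 K/W
  R_diatomaceous earth = L/(kA) = 0.156/(0.105·10.3) = 0.1442 K/W
ΣR = 3.306×10^-5 + 0.1442 = 0.1442 K/W
Q = ΔT/ΣR = (360 °C − 19.7 °C)/0.1442 = 2360 W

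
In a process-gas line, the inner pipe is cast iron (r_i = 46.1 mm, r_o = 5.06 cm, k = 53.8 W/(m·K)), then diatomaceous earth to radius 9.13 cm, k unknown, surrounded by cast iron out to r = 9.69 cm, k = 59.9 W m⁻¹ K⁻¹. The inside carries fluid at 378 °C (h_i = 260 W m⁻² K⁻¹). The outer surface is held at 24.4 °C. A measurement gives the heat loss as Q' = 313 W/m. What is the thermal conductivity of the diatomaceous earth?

ΣR = ΔT/Q' = |378 − 24.4|/313 = 1.130 m·K/W
Known resistances:
  R'_conv,in = 1/(2πr h) = 1/(2π·0.0461·260) = 0.01328 m·K/W
  R'_cast iron = ln(0.0506/0.0461)/(2πk) = 0.09314/(2π·53.8) = 2.755×10^-4 m·K/W
  R'_cast iron = ln(0.0969/0.0913)/(2πk) = 0.05953/(2π·59.9) = 1.582×10^-4 m·K/W
R_diatomaceous earth = ΣR − ΣR_known = 1.130 − 0.01371 = 1.116 m·K/W
ln(r₂/r₁)/(2πk) = 1.116 ⇒ k = 0.5902/(2π·1.116) = 0.0842 W/m·K

k = 0.0842 W/m·K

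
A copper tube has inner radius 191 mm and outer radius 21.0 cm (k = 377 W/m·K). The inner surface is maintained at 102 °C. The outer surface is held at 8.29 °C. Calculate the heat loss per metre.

Q' = 2πk·ΔT/ln(r₂/r₁) = 2π × 377 × 93.71 / ln(0.210/0.191) = 2.34×10^6 W/m

Q' = 2.34×10^6 W/m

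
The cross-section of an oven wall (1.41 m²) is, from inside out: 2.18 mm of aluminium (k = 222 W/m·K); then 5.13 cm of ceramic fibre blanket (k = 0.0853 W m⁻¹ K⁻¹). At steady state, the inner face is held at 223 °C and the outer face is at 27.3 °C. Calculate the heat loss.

Q = 459 W

Treat each layer as a resistance in series:
  R_aluminium = L/(kA) = 0.00218/(222·1.41) = 6.964×10^-6 K/W
  R_ceramic fibre blanket = L/(kA) = 0.0513/(0.0853·1.41) = 0.4265 K/W
ΣR = 6.964×10^-6 + 0.4265 = 0.4265 K/W
Q = ΔT/ΣR = (223 °C − 27.3 °C)/0.4265 = 459 W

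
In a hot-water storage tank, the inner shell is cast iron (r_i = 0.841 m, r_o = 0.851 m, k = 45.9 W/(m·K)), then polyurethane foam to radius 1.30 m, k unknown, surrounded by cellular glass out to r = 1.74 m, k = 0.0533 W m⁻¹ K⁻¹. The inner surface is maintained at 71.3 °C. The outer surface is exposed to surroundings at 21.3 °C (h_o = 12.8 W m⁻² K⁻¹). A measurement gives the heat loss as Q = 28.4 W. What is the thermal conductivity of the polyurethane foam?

ΣR = ΔT/Q = |71.3 − 21.3|/28.4 = 1.761 K/W
Known resistances:
  R_cast iron = (1/0.841 − 1/0.851)/(4πk) = 0.01397/(4π·45.9) = 2.422×10^-5 K/W
  R_cellular glass = (1/1.30 − 1/1.74)/(4πk) = 0.1945/(4π·0.0533) = 0.2904 K/W
  R_conv,out = 1/(4πr²h) = 1/(4π·1.74²·12.8) = 0.002053 K/W
R_polyurethane foam = ΣR − ΣR_known = 1.761 − 0.2925 = 1.468 K/W
(1/r₁−1/r₂)/(4πk) = 1.468 ⇒ k = 0.4059/(4π·1.468) = 0.0220 W/m·K

k = 0.0220 W/m·K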